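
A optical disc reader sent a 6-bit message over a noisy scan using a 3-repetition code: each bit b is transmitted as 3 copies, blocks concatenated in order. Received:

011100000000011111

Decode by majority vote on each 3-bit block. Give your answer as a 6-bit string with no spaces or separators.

100011

Block 1 (011): 2 ones → 1
Block 2 (100): 1 one → 0
Block 3 (000): 0 ones → 0
Block 4 (000): 0 ones → 0
Block 5 (011): 2 ones → 1
Block 6 (111): 3 ones → 1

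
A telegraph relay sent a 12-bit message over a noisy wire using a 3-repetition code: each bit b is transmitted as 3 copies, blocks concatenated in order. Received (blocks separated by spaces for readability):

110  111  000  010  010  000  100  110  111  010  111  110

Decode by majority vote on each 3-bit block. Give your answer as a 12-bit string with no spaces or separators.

Block 1 (110): 2 ones → 1
Block 2 (111): 3 ones → 1
Block 3 (000): 0 ones → 0
Block 4 (010): 1 one → 0
Block 5 (010): 1 one → 0
Block 6 (000): 0 ones → 0
Block 7 (100): 1 one → 0
Block 8 (110): 2 ones → 1
Block 9 (111): 3 ones → 1
Block 10 (010): 1 one → 0
Block 11 (111): 3 ones → 1
Block 12 (110): 2 ones → 1

110000011011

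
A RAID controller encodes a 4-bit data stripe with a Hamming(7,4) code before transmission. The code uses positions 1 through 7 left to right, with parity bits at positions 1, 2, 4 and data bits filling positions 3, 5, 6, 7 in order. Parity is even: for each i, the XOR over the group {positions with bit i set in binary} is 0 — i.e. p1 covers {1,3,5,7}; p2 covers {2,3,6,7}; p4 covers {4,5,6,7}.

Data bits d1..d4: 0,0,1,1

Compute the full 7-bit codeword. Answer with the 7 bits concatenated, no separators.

Place data at non-parity positions: p1 p2 0 p4 0 1 1
p1 (pos 1,3,5,7): XOR of data positions = 0⊕0⊕1 = 1
p2 (pos 2,3,6,7): XOR of data positions = 0⊕1⊕1 = 0
p4 (pos 4,5,6,7): XOR of data positions = 0⊕1⊕1 = 0
Codeword: 1000011

1000011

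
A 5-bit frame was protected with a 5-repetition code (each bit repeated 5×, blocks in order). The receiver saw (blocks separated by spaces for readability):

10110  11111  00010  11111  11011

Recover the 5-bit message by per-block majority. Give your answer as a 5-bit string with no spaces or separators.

Block 1 (10110): 3 ones → 1
Block 2 (11111): 5 ones → 1
Block 3 (00010): 1 one → 0
Block 4 (11111): 5 ones → 1
Block 5 (11011): 4 ones → 1

11011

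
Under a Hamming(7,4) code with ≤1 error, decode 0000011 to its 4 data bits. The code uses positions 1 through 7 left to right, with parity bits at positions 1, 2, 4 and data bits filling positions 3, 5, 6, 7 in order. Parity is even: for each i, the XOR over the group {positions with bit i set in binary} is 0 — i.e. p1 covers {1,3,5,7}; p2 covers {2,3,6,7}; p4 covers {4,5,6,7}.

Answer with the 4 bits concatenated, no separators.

s1 (pos 1,3,5,7): 0⊕0⊕0⊕1 = 1
s2 (pos 2,3,6,7): 0⊕0⊕1⊕1 = 0
s4 (pos 4,5,6,7): 0⊕0⊕1⊕1 = 0
Syndrome s4…s1 = 001 → error at position 1.
Flip position 1: 0000011 → 1000011
Read data bits from positions 3,5,6,7: 0011

0011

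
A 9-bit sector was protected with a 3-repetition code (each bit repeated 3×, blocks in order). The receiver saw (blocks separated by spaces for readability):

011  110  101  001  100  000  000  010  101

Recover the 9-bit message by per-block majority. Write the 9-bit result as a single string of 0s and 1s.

111000001

Block 1 (011): 2 ones → 1
Block 2 (110): 2 ones → 1
Block 3 (101): 2 ones → 1
Block 4 (001): 1 one → 0
Block 5 (100): 1 one → 0
Block 6 (000): 0 ones → 0
Block 7 (000): 0 ones → 0
Block 8 (010): 1 one → 0
Block 9 (101): 2 ones → 1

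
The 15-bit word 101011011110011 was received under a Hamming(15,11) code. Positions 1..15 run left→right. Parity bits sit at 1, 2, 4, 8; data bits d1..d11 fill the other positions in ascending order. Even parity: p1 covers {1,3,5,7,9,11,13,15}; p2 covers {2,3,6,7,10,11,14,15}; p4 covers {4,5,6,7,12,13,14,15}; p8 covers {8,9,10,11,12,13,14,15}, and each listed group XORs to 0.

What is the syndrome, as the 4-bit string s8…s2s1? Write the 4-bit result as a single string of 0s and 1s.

s1 (pos 1,3,5,7,9,11,13,15): 1⊕1⊕1⊕0⊕1⊕1⊕0⊕1 = 0
s2 (pos 2,3,6,7,10,11,14,15): 0⊕1⊕1⊕0⊕1⊕1⊕1⊕1 = 0
s4 (pos 4,5,6,7,12,13,14,15): 0⊕1⊕1⊕0⊕0⊕0⊕1⊕1 = 0
s8 (pos 8,9,10,11,12,13,14,15): 1⊕1⊕1⊕1⊕0⊕0⊕1⊕1 = 0
Syndrome s8…s1 = 0000 → no error.

0000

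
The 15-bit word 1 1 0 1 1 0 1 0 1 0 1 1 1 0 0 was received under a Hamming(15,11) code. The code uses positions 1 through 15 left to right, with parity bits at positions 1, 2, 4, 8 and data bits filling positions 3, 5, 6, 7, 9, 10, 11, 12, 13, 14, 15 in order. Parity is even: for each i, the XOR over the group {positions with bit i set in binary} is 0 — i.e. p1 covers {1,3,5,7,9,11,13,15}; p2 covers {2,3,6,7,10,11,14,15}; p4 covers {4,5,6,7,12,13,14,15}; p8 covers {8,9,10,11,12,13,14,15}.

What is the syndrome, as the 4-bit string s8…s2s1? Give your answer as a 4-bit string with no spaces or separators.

s1 (pos 1,3,5,7,9,11,13,15): 1⊕0⊕1⊕1⊕1⊕1⊕1⊕0 = 0
s2 (pos 2,3,6,7,10,11,14,15): 1⊕0⊕0⊕1⊕0⊕1⊕0⊕0 = 1
s4 (pos 4,5,6,7,12,13,14,15): 1⊕1⊕0⊕1⊕1⊕1⊕0⊕0 = 1
s8 (pos 8,9,10,11,12,13,14,15): 0⊕1⊕0⊕1⊕1⊕1⊕0⊕0 = 0
Syndrome s8…s1 = 0110 → error at position 6.

0110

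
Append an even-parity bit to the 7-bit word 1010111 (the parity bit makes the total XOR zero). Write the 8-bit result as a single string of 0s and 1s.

XOR of the 7 data bits: 1⊕0⊕1⊕0⊕1⊕1⊕1 = 1
Parity bit = 1 (so all 8 bits XOR to 0).

10101111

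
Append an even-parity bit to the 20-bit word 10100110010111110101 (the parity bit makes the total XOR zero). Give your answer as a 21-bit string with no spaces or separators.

101001100101111101010

XOR of the 20 data bits: 1⊕0⊕1⊕0⊕0⊕1⊕1⊕0⊕0⊕1⊕0⊕1⊕1⊕1⊕1⊕1⊕0⊕1⊕0⊕1 = 0
Parity bit = 0 (so all 21 bits XOR to 0).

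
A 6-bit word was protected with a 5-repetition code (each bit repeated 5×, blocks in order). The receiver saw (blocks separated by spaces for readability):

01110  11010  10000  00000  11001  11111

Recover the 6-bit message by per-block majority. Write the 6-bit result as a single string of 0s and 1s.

110011

Block 1 (01110): 3 ones → 1
Block 2 (11010): 3 ones → 1
Block 3 (10000): 1 one → 0
Block 4 (00000): 0 ones → 0
Block 5 (11001): 3 ones → 1
Block 6 (11111): 5 ones → 1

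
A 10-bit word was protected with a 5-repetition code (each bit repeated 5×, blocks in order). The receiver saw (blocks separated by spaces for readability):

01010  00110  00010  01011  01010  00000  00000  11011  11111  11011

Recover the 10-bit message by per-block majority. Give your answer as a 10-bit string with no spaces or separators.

0001000111

Block 1 (01010): 2 ones → 0
Block 2 (00110): 2 ones → 0
Block 3 (00010): 1 one → 0
Block 4 (01011): 3 ones → 1
Block 5 (01010): 2 ones → 0
Block 6 (00000): 0 ones → 0
Block 7 (00000): 0 ones → 0
Block 8 (11011): 4 ones → 1
Block 9 (11111): 5 ones → 1
Block 10 (11011): 4 ones → 1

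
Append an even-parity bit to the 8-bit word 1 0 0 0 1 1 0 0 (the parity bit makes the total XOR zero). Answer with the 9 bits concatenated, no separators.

XOR of the 8 data bits: 1⊕0⊕0⊕0⊕1⊕1⊕0⊕0 = 1
Parity bit = 1 (so all 9 bits XOR to 0).

100011001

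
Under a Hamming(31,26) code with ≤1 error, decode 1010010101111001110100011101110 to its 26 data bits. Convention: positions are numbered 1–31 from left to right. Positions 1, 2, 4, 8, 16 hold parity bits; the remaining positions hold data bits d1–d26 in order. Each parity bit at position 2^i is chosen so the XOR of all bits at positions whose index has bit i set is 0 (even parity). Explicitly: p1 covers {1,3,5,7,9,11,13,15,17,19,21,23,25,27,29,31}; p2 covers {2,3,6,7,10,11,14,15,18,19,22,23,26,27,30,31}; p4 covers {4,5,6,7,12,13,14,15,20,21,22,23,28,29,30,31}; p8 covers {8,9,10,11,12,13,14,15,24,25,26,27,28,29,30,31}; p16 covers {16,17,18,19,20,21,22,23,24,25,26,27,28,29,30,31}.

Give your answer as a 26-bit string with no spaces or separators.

s1 (pos 1,3,5,7,9,11,13,15,17,19,21,23,25,27,29,31): 1⊕1⊕0⊕0⊕0⊕1⊕1⊕0⊕1⊕0⊕0⊕0⊕1⊕0⊕1⊕0 = 1
s2 (pos 2,3,6,7,10,11,14,15,18,19,22,23,26,27,30,31): 0⊕1⊕1⊕0⊕1⊕1⊕0⊕0⊕1⊕0⊕0⊕0⊕1⊕0⊕1⊕0 = 1
s4 (pos 4,5,6,7,12,13,14,15,20,21,22,23,28,29,30,31): 0⊕0⊕1⊕0⊕1⊕1⊕0⊕0⊕1⊕0⊕0⊕0⊕1⊕1⊕1⊕0 = 1
s8 (pos 8,9,10,11,12,13,14,15,24,25,26,27,28,29,30,31): 1⊕0⊕1⊕1⊕1⊕1⊕0⊕0⊕1⊕1⊕1⊕0⊕1⊕1⊕1⊕0 = 1
s16 (pos 16,17,18,19,20,21,22,23,24,25,26,27,28,29,30,31): 1⊕1⊕1⊕0⊕1⊕0⊕0⊕0⊕1⊕1⊕1⊕0⊕1⊕1⊕1⊕0 = 0
Syndrome s16…s1 = 01111 → error at position 15.
Flip position 15: 1010010101111001110100011101110 → 1010010101111011110100011101110
Read data bits from positions 3,5,6,7,9,10,11,12,13,14,15,17,18,19,20,21,22,23,24,25,26,27,28,29,30,31: 10100111101110100011101110

10100111101110100011101110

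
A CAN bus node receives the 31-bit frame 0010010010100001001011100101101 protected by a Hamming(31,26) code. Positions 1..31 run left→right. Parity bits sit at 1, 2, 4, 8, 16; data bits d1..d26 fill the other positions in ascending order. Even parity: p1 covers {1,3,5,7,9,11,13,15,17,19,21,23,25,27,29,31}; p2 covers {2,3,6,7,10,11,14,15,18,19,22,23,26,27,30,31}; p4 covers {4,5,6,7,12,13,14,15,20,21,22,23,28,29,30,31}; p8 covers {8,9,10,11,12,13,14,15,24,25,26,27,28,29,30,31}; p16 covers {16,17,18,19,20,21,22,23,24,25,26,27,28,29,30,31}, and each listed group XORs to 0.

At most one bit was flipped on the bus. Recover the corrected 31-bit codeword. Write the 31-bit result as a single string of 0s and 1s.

s1 (pos 1,3,5,7,9,11,13,15,17,19,21,23,25,27,29,31): 0⊕1⊕0⊕0⊕1⊕1⊕0⊕0⊕0⊕1⊕1⊕1⊕0⊕0⊕1⊕1 = 0
s2 (pos 2,3,6,7,10,11,14,15,18,19,22,23,26,27,30,31): 0⊕1⊕1⊕0⊕0⊕1⊕0⊕0⊕0⊕1⊕1⊕1⊕1⊕0⊕0⊕1 = 0
s4 (pos 4,5,6,7,12,13,14,15,20,21,22,23,28,29,30,31): 0⊕0⊕1⊕0⊕0⊕0⊕0⊕0⊕0⊕1⊕1⊕1⊕1⊕1⊕0⊕1 = 1
s8 (pos 8,9,10,11,12,13,14,15,24,25,26,27,28,29,30,31): 0⊕1⊕0⊕1⊕0⊕0⊕0⊕0⊕0⊕0⊕1⊕0⊕1⊕1⊕0⊕1 = 0
s16 (pos 16,17,18,19,20,21,22,23,24,25,26,27,28,29,30,31): 1⊕0⊕0⊕1⊕0⊕1⊕1⊕1⊕0⊕0⊕1⊕0⊕1⊕1⊕0⊕1 = 1
Syndrome s16…s1 = 10100 → error at position 20.
Flip position 20: 0010010010100001001011100101101 → 0010010010100001001111100101101

0010010010100001001111100101101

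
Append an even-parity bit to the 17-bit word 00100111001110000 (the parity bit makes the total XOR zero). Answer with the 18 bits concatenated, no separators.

001001110011100001

XOR of the 17 data bits: 0⊕0⊕1⊕0⊕0⊕1⊕1⊕1⊕0⊕0⊕1⊕1⊕1⊕0⊕0⊕0⊕0 = 1
Parity bit = 1 (so all 18 bits XOR to 0).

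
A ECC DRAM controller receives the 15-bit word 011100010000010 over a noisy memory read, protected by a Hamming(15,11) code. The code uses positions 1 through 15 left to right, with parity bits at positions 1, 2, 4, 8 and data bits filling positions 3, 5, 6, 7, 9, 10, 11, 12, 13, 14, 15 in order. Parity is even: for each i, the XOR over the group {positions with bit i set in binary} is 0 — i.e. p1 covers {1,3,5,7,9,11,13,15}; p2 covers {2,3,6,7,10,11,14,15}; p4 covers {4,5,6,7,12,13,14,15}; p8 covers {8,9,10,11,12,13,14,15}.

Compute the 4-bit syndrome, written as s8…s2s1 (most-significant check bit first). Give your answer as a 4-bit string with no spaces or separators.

0011

s1 (pos 1,3,5,7,9,11,13,15): 0⊕1⊕0⊕0⊕0⊕0⊕0⊕0 = 1
s2 (pos 2,3,6,7,10,11,14,15): 1⊕1⊕0⊕0⊕0⊕0⊕1⊕0 = 1
s4 (pos 4,5,6,7,12,13,14,15): 1⊕0⊕0⊕0⊕0⊕0⊕1⊕0 = 0
s8 (pos 8,9,10,11,12,13,14,15): 1⊕0⊕0⊕0⊕0⊕0⊕1⊕0 = 0
Syndrome s8…s1 = 0011 → error at position 3.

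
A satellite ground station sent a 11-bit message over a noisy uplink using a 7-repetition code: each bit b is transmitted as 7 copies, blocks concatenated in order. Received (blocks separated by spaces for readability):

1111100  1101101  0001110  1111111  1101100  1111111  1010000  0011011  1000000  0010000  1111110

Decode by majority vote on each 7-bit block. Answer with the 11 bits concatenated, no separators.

Block 1 (1111100): 5 ones → 1
Block 2 (1101101): 5 ones → 1
Block 3 (0001110): 3 ones → 0
Block 4 (1111111): 7 ones → 1
Block 5 (1101100): 4 ones → 1
Block 6 (1111111): 7 ones → 1
Block 7 (1010000): 2 ones → 0
Block 8 (0011011): 4 ones → 1
Block 9 (1000000): 1 one → 0
Block 10 (0010000): 1 one → 0
Block 11 (1111110): 6 ones → 1

11011101001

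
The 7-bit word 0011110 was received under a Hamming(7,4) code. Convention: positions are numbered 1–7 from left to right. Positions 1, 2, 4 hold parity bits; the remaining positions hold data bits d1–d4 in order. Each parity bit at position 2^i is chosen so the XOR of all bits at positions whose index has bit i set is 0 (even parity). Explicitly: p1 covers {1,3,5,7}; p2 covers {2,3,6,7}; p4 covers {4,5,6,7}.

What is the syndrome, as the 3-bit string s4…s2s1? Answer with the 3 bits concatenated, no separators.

s1 (pos 1,3,5,7): 0⊕1⊕1⊕0 = 0
s2 (pos 2,3,6,7): 0⊕1⊕1⊕0 = 0
s4 (pos 4,5,6,7): 1⊕1⊕1⊕0 = 1
Syndrome s4…s1 = 100 → error at position 4.

100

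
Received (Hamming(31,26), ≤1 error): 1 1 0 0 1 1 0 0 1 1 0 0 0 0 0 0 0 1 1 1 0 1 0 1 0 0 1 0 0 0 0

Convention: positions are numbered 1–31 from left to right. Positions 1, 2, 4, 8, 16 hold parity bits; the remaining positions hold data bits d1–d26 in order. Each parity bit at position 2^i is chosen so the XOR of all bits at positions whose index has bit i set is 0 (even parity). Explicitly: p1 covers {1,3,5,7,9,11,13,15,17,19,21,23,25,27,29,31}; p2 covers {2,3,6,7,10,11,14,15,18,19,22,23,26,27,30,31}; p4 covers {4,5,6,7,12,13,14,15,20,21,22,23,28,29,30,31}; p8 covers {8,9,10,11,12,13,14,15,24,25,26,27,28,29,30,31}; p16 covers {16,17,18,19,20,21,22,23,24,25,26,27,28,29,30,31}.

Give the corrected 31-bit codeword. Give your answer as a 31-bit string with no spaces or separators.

s1 (pos 1,3,5,7,9,11,13,15,17,19,21,23,25,27,29,31): 1⊕0⊕1⊕0⊕1⊕0⊕0⊕0⊕0⊕1⊕0⊕0⊕0⊕1⊕0⊕0 = 1
s2 (pos 2,3,6,7,10,11,14,15,18,19,22,23,26,27,30,31): 1⊕0⊕1⊕0⊕1⊕0⊕0⊕0⊕1⊕1⊕1⊕0⊕0⊕1⊕0⊕0 = 1
s4 (pos 4,5,6,7,12,13,14,15,20,21,22,23,28,29,30,31): 0⊕1⊕1⊕0⊕0⊕0⊕0⊕0⊕1⊕0⊕1⊕0⊕0⊕0⊕0⊕0 = 0
s8 (pos 8,9,10,11,12,13,14,15,24,25,26,27,28,29,30,31): 0⊕1⊕1⊕0⊕0⊕0⊕0⊕0⊕1⊕0⊕0⊕1⊕0⊕0⊕0⊕0 = 0
s16 (pos 16,17,18,19,20,21,22,23,24,25,26,27,28,29,30,31): 0⊕0⊕1⊕1⊕1⊕0⊕1⊕0⊕1⊕0⊕0⊕1⊕0⊕0⊕0⊕0 = 0
Syndrome s16…s1 = 00011 → error at position 3.
Flip position 3: 1100110011000000011101010010000 → 1110110011000000011101010010000

1110110011000000011101010010000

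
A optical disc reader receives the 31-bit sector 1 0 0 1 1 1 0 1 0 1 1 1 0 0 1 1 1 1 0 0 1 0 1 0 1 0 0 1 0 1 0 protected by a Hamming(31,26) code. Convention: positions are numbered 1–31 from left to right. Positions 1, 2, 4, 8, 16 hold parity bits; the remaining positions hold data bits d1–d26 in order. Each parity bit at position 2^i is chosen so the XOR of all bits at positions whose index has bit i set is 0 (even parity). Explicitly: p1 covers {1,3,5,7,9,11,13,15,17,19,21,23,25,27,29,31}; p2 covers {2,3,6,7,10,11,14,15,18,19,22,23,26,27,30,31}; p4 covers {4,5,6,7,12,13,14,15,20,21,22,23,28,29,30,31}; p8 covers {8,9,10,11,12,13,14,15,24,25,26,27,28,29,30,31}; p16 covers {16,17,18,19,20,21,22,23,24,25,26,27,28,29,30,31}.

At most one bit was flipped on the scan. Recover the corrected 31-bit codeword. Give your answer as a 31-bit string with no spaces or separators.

1001100101110011110010101001010

s1 (pos 1,3,5,7,9,11,13,15,17,19,21,23,25,27,29,31): 1⊕0⊕1⊕0⊕0⊕1⊕0⊕1⊕1⊕0⊕1⊕1⊕1⊕0⊕0⊕0 = 0
s2 (pos 2,3,6,7,10,11,14,15,18,19,22,23,26,27,30,31): 0⊕0⊕1⊕0⊕1⊕1⊕0⊕1⊕1⊕0⊕0⊕1⊕0⊕0⊕1⊕0 = 1
s4 (pos 4,5,6,7,12,13,14,15,20,21,22,23,28,29,30,31): 1⊕1⊕1⊕0⊕1⊕0⊕0⊕1⊕0⊕1⊕0⊕1⊕1⊕0⊕1⊕0 = 1
s8 (pos 8,9,10,11,12,13,14,15,24,25,26,27,28,29,30,31): 1⊕0⊕1⊕1⊕1⊕0⊕0⊕1⊕0⊕1⊕0⊕0⊕1⊕0⊕1⊕0 = 0
s16 (pos 16,17,18,19,20,21,22,23,24,25,26,27,28,29,30,31): 1⊕1⊕1⊕0⊕0⊕1⊕0⊕1⊕0⊕1⊕0⊕0⊕1⊕0⊕1⊕0 = 0
Syndrome s16…s1 = 00110 → error at position 6.
Flip position 6: 1001110101110011110010101001010 → 1001100101110011110010101001010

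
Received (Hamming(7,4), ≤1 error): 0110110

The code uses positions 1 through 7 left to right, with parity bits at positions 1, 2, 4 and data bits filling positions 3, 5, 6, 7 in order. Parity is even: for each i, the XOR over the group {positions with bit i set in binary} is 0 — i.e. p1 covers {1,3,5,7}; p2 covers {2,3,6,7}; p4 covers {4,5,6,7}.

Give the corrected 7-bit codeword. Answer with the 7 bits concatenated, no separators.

0010110

s1 (pos 1,3,5,7): 0⊕1⊕1⊕0 = 0
s2 (pos 2,3,6,7): 1⊕1⊕1⊕0 = 1
s4 (pos 4,5,6,7): 0⊕1⊕1⊕0 = 0
Syndrome s4…s1 = 010 → error at position 2.
Flip position 2: 0110110 → 0010110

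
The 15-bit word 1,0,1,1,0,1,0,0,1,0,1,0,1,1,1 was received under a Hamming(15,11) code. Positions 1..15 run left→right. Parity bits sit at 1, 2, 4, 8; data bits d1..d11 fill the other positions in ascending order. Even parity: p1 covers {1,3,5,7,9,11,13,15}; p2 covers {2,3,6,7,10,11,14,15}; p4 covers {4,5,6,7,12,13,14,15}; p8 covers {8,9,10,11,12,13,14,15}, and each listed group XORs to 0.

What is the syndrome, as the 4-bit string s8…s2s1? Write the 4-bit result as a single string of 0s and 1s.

1110

s1 (pos 1,3,5,7,9,11,13,15): 1⊕1⊕0⊕0⊕1⊕1⊕1⊕1 = 0
s2 (pos 2,3,6,7,10,11,14,15): 0⊕1⊕1⊕0⊕0⊕1⊕1⊕1 = 1
s4 (pos 4,5,6,7,12,13,14,15): 1⊕0⊕1⊕0⊕0⊕1⊕1⊕1 = 1
s8 (pos 8,9,10,11,12,13,14,15): 0⊕1⊕0⊕1⊕0⊕1⊕1⊕1 = 1
Syndrome s8…s1 = 1110 → error at position 14.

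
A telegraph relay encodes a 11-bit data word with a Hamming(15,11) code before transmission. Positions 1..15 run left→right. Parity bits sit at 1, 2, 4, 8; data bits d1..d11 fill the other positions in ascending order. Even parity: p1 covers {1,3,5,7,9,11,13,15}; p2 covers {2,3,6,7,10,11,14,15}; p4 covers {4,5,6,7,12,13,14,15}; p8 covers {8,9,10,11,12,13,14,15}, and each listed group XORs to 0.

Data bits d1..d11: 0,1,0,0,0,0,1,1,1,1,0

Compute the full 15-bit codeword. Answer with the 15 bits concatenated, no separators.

Place data at non-parity positions: p1 p2 0 p4 1 0 0 p8 0 0 1 1 1 1 0
p1 (pos 1,3,5,7,9,11,13,15): XOR of data positions = 0⊕1⊕0⊕0⊕1⊕1⊕0 = 1
p2 (pos 2,3,6,7,10,11,14,15): XOR of data positions = 0⊕0⊕0⊕0⊕1⊕1⊕0 = 0
p4 (pos 4,5,6,7,12,13,14,15): XOR of data positions = 1⊕0⊕0⊕1⊕1⊕1⊕0 = 0
p8 (pos 8,9,10,11,12,13,14,15): XOR of data positions = 0⊕0⊕1⊕1⊕1⊕1⊕0 = 0
Codeword: 100010000011110

100010000011110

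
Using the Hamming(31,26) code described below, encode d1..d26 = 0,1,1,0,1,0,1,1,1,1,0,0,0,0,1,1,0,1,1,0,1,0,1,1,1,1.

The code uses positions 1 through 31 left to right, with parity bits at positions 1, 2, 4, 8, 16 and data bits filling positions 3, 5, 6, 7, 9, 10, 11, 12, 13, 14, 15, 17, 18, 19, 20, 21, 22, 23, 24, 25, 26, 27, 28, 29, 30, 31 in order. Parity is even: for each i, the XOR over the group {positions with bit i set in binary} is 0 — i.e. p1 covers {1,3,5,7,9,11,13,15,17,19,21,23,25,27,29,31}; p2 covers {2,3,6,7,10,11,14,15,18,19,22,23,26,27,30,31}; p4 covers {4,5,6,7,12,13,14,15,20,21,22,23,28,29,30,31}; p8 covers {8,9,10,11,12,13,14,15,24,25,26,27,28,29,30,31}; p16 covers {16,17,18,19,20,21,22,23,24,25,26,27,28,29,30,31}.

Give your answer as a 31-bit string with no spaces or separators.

0100110110111101000110110101111

Place data at non-parity positions: p1 p2 0 p4 1 1 0 p8 1 0 1 1 1 1 0 p16 0 0 0 1 1 0 1 1 0 1 0 1 1 1 1
p1 (pos 1,3,5,7,9,11,13,15,17,19,21,23,25,27,29,31): XOR of data positions = 0⊕1⊕0⊕1⊕1⊕1⊕0⊕0⊕0⊕1⊕1⊕0⊕0⊕1⊕1 = 0
p2 (pos 2,3,6,7,10,11,14,15,18,19,22,23,26,27,30,31): XOR of data positions = 0⊕1⊕0⊕0⊕1⊕1⊕0⊕0⊕0⊕0⊕1⊕1⊕0⊕1⊕1 = 1
p4 (pos 4,5,6,7,12,13,14,15,20,21,22,23,28,29,30,31): XOR of data positions = 1⊕1⊕0⊕1⊕1⊕1⊕0⊕1⊕1⊕0⊕1⊕1⊕1⊕1⊕1 = 0
p8 (pos 8,9,10,11,12,13,14,15,24,25,26,27,28,29,30,31): XOR of data positions = 1⊕0⊕1⊕1⊕1⊕1⊕0⊕1⊕0⊕1⊕0⊕1⊕1⊕1⊕1 = 1
p16 (pos 16,17,18,19,20,21,22,23,24,25,26,27,28,29,30,31): XOR of data positions = 0⊕0⊕0⊕1⊕1⊕0⊕1⊕1⊕0⊕1⊕0⊕1⊕1⊕1⊕1 = 1
Codeword: 0100110110111101000110110101111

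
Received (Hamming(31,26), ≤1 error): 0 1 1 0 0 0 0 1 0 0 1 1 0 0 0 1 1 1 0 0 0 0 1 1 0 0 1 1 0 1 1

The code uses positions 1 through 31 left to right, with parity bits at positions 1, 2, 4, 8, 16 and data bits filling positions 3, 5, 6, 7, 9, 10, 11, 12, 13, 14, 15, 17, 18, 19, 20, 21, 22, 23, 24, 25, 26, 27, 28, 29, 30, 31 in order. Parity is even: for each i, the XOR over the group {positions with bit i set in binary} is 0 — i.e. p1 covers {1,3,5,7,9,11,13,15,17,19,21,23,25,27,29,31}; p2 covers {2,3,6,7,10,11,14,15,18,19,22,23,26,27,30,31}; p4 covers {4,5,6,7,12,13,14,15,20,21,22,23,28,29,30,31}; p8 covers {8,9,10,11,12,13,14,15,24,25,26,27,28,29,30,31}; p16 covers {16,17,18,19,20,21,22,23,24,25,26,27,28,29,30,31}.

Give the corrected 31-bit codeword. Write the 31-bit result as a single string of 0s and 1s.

s1 (pos 1,3,5,7,9,11,13,15,17,19,21,23,25,27,29,31): 0⊕1⊕0⊕0⊕0⊕1⊕0⊕0⊕1⊕0⊕0⊕1⊕0⊕1⊕0⊕1 = 0
s2 (pos 2,3,6,7,10,11,14,15,18,19,22,23,26,27,30,31): 1⊕1⊕0⊕0⊕0⊕1⊕0⊕0⊕1⊕0⊕0⊕1⊕0⊕1⊕1⊕1 = 0
s4 (pos 4,5,6,7,12,13,14,15,20,21,22,23,28,29,30,31): 0⊕0⊕0⊕0⊕1⊕0⊕0⊕0⊕0⊕0⊕0⊕1⊕1⊕0⊕1⊕1 = 1
s8 (pos 8,9,10,11,12,13,14,15,24,25,26,27,28,29,30,31): 1⊕0⊕0⊕1⊕1⊕0⊕0⊕0⊕1⊕0⊕0⊕1⊕1⊕0⊕1⊕1 = 0
s16 (pos 16,17,18,19,20,21,22,23,24,25,26,27,28,29,30,31): 1⊕1⊕1⊕0⊕0⊕0⊕0⊕1⊕1⊕0⊕0⊕1⊕1⊕0⊕1⊕1 = 1
Syndrome s16…s1 = 10100 → error at position 20.
Flip position 20: 0110000100110001110000110011011 → 0110000100110001110100110011011

0110000100110001110100110011011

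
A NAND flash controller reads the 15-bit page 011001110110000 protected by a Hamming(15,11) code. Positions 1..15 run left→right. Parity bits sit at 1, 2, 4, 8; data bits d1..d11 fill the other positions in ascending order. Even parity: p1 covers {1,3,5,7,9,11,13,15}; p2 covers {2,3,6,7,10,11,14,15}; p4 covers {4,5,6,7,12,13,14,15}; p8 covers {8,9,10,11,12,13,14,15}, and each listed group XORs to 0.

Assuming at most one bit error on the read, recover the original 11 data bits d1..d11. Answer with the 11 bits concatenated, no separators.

10111110000

s1 (pos 1,3,5,7,9,11,13,15): 0⊕1⊕0⊕1⊕0⊕1⊕0⊕0 = 1
s2 (pos 2,3,6,7,10,11,14,15): 1⊕1⊕1⊕1⊕1⊕1⊕0⊕0 = 0
s4 (pos 4,5,6,7,12,13,14,15): 0⊕0⊕1⊕1⊕0⊕0⊕0⊕0 = 0
s8 (pos 8,9,10,11,12,13,14,15): 1⊕0⊕1⊕1⊕0⊕0⊕0⊕0 = 1
Syndrome s8…s1 = 1001 → error at position 9.
Flip position 9: 011001110110000 → 011001111110000
Read data bits from positions 3,5,6,7,9,10,11,12,13,14,15: 10111110000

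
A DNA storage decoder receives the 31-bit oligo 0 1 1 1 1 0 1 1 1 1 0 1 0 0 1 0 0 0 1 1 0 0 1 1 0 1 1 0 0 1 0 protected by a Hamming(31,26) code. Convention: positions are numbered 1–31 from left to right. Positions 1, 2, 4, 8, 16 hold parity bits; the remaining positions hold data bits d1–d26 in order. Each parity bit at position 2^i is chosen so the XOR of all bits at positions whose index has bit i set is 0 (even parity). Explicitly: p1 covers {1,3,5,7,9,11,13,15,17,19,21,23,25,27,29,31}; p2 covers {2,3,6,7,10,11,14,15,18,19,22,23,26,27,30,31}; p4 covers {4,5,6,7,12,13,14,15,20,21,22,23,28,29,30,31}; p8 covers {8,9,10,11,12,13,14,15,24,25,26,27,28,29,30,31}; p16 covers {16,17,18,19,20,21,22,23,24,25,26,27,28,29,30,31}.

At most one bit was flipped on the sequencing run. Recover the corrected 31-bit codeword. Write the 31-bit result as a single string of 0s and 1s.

s1 (pos 1,3,5,7,9,11,13,15,17,19,21,23,25,27,29,31): 0⊕1⊕1⊕1⊕1⊕0⊕0⊕1⊕0⊕1⊕0⊕1⊕0⊕1⊕0⊕0 = 0
s2 (pos 2,3,6,7,10,11,14,15,18,19,22,23,26,27,30,31): 1⊕1⊕0⊕1⊕1⊕0⊕0⊕1⊕0⊕1⊕0⊕1⊕1⊕1⊕1⊕0 = 0
s4 (pos 4,5,6,7,12,13,14,15,20,21,22,23,28,29,30,31): 1⊕1⊕0⊕1⊕1⊕0⊕0⊕1⊕1⊕0⊕0⊕1⊕0⊕0⊕1⊕0 = 0
s8 (pos 8,9,10,11,12,13,14,15,24,25,26,27,28,29,30,31): 1⊕1⊕1⊕0⊕1⊕0⊕0⊕1⊕1⊕0⊕1⊕1⊕0⊕0⊕1⊕0 = 1
s16 (pos 16,17,18,19,20,21,22,23,24,25,26,27,28,29,30,31): 0⊕0⊕0⊕1⊕1⊕0⊕0⊕1⊕1⊕0⊕1⊕1⊕0⊕0⊕1⊕0 = 1
Syndrome s16…s1 = 11000 → error at position 24.
Flip position 24: 0111101111010010001100110110010 → 0111101111010010001100100110010

0111101111010010001100100110010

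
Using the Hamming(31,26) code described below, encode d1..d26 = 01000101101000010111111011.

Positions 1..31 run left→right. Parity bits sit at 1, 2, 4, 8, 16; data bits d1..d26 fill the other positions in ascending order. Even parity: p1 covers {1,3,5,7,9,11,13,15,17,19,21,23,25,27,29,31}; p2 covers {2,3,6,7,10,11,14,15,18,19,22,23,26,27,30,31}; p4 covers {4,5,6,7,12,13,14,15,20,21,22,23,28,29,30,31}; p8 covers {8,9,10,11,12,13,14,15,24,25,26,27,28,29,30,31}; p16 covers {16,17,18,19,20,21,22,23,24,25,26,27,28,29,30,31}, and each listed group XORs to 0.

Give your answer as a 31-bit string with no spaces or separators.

Place data at non-parity positions: p1 p2 0 p4 1 0 0 p8 0 1 0 1 1 0 1 p16 0 0 0 0 1 0 1 1 1 1 1 1 0 1 1
p1 (pos 1,3,5,7,9,11,13,15,17,19,21,23,25,27,29,31): XOR of data positions = 0⊕1⊕0⊕0⊕0⊕1⊕1⊕0⊕0⊕1⊕1⊕1⊕1⊕0⊕1 = 0
p2 (pos 2,3,6,7,10,11,14,15,18,19,22,23,26,27,30,31): XOR of data positions = 0⊕0⊕0⊕1⊕0⊕0⊕1⊕0⊕0⊕0⊕1⊕1⊕1⊕1⊕1 = 1
p4 (pos 4,5,6,7,12,13,14,15,20,21,22,23,28,29,30,31): XOR of data positions = 1⊕0⊕0⊕1⊕1⊕0⊕1⊕0⊕1⊕0⊕1⊕1⊕0⊕1⊕1 = 1
p8 (pos 8,9,10,11,12,13,14,15,24,25,26,27,28,29,30,31): XOR of data positions = 0⊕1⊕0⊕1⊕1⊕0⊕1⊕1⊕1⊕1⊕1⊕1⊕0⊕1⊕1 = 1
p16 (pos 16,17,18,19,20,21,22,23,24,25,26,27,28,29,30,31): XOR of data positions = 0⊕0⊕0⊕0⊕1⊕0⊕1⊕1⊕1⊕1⊕1⊕1⊕0⊕1⊕1 = 1
Codeword: 0101100101011011000010111111011

0101100101011011000010111111011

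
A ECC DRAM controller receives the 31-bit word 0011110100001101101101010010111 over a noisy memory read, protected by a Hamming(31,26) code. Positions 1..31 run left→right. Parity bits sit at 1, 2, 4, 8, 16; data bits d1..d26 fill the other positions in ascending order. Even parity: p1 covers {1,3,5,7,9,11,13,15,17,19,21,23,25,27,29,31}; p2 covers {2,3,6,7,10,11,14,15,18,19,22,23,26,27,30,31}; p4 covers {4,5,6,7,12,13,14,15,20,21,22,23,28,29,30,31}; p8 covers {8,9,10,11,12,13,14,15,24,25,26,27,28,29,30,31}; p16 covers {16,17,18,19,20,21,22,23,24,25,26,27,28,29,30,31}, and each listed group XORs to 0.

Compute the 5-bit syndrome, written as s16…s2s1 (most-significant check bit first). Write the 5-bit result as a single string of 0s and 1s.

00000

s1 (pos 1,3,5,7,9,11,13,15,17,19,21,23,25,27,29,31): 0⊕1⊕1⊕0⊕0⊕0⊕1⊕0⊕1⊕1⊕0⊕0⊕0⊕1⊕1⊕1 = 0
s2 (pos 2,3,6,7,10,11,14,15,18,19,22,23,26,27,30,31): 0⊕1⊕1⊕0⊕0⊕0⊕1⊕0⊕0⊕1⊕1⊕0⊕0⊕1⊕1⊕1 = 0
s4 (pos 4,5,6,7,12,13,14,15,20,21,22,23,28,29,30,31): 1⊕1⊕1⊕0⊕0⊕1⊕1⊕0⊕1⊕0⊕1⊕0⊕0⊕1⊕1⊕1 = 0
s8 (pos 8,9,10,11,12,13,14,15,24,25,26,27,28,29,30,31): 1⊕0⊕0⊕0⊕0⊕1⊕1⊕0⊕1⊕0⊕0⊕1⊕0⊕1⊕1⊕1 = 0
s16 (pos 16,17,18,19,20,21,22,23,24,25,26,27,28,29,30,31): 1⊕1⊕0⊕1⊕1⊕0⊕1⊕0⊕1⊕0⊕0⊕1⊕0⊕1⊕1⊕1 = 0
Syndrome s16…s1 = 00000 → no error.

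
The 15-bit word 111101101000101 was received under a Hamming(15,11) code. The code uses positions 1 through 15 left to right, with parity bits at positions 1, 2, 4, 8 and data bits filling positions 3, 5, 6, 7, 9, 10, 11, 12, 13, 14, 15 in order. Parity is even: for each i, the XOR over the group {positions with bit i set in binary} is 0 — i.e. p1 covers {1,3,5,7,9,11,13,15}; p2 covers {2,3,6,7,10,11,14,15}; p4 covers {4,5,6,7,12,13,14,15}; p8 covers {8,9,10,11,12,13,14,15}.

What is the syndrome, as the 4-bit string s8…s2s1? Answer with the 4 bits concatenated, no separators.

s1 (pos 1,3,5,7,9,11,13,15): 1⊕1⊕0⊕1⊕1⊕0⊕1⊕1 = 0
s2 (pos 2,3,6,7,10,11,14,15): 1⊕1⊕1⊕1⊕0⊕0⊕0⊕1 = 1
s4 (pos 4,5,6,7,12,13,14,15): 1⊕0⊕1⊕1⊕0⊕1⊕0⊕1 = 1
s8 (pos 8,9,10,11,12,13,14,15): 0⊕1⊕0⊕0⊕0⊕1⊕0⊕1 = 1
Syndrome s8…s1 = 1110 → error at position 14.

1110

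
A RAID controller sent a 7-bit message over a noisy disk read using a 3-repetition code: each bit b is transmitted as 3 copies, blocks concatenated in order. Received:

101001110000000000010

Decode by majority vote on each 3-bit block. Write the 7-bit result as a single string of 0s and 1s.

Block 1 (101): 2 ones → 1
Block 2 (001): 1 one → 0
Block 3 (110): 2 ones → 1
Block 4 (000): 0 ones → 0
Block 5 (000): 0 ones → 0
Block 6 (000): 0 ones → 0
Block 7 (010): 1 one → 0

1010000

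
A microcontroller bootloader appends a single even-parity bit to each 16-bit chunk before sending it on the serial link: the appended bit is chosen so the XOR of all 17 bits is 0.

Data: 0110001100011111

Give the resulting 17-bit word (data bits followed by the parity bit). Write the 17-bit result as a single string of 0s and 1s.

01100011000111111

XOR of the 16 data bits: 0⊕1⊕1⊕0⊕0⊕0⊕1⊕1⊕0⊕0⊕0⊕1⊕1⊕1⊕1⊕1 = 1
Parity bit = 1 (so all 17 bits XOR to 0).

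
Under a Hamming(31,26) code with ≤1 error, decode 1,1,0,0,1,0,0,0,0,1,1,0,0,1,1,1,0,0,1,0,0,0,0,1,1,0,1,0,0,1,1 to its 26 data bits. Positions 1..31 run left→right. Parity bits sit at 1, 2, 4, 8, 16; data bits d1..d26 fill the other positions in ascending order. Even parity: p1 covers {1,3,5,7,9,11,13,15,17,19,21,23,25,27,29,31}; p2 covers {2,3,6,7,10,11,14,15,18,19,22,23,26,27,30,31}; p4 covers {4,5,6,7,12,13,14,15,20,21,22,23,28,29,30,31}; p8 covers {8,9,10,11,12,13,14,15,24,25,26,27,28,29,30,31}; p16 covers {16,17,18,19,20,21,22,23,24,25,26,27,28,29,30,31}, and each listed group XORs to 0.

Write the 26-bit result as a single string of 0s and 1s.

s1 (pos 1,3,5,7,9,11,13,15,17,19,21,23,25,27,29,31): 1⊕0⊕1⊕0⊕0⊕1⊕0⊕1⊕0⊕1⊕0⊕0⊕1⊕1⊕0⊕1 = 0
s2 (pos 2,3,6,7,10,11,14,15,18,19,22,23,26,27,30,31): 1⊕0⊕0⊕0⊕1⊕1⊕1⊕1⊕0⊕1⊕0⊕0⊕0⊕1⊕1⊕1 = 1
s4 (pos 4,5,6,7,12,13,14,15,20,21,22,23,28,29,30,31): 0⊕1⊕0⊕0⊕0⊕0⊕1⊕1⊕0⊕0⊕0⊕0⊕0⊕0⊕1⊕1 = 1
s8 (pos 8,9,10,11,12,13,14,15,24,25,26,27,28,29,30,31): 0⊕0⊕1⊕1⊕0⊕0⊕1⊕1⊕1⊕1⊕0⊕1⊕0⊕0⊕1⊕1 = 1
s16 (pos 16,17,18,19,20,21,22,23,24,25,26,27,28,29,30,31): 1⊕0⊕0⊕1⊕0⊕0⊕0⊕0⊕1⊕1⊕0⊕1⊕0⊕0⊕1⊕1 = 1
Syndrome s16…s1 = 11110 → error at position 30.
Flip position 30: 1100100001100111001000011010011 → 1100100001100111001000011010001
Read data bits from positions 3,5,6,7,9,10,11,12,13,14,15,17,18,19,20,21,22,23,24,25,26,27,28,29,30,31: 01000110011001000011010001

01000110011001000011010001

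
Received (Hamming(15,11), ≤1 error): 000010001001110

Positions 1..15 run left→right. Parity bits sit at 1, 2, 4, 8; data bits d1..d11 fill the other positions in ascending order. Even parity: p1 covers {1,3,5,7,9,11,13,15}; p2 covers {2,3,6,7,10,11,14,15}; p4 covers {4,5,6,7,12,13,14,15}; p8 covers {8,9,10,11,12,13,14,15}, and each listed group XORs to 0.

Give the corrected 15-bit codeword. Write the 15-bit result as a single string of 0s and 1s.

s1 (pos 1,3,5,7,9,11,13,15): 0⊕0⊕1⊕0⊕1⊕0⊕1⊕0 = 1
s2 (pos 2,3,6,7,10,11,14,15): 0⊕0⊕0⊕0⊕0⊕0⊕1⊕0 = 1
s4 (pos 4,5,6,7,12,13,14,15): 0⊕1⊕0⊕0⊕1⊕1⊕1⊕0 = 0
s8 (pos 8,9,10,11,12,13,14,15): 0⊕1⊕0⊕0⊕1⊕1⊕1⊕0 = 0
Syndrome s8…s1 = 0011 → error at position 3.
Flip position 3: 000010001001110 → 001010001001110

001010001001110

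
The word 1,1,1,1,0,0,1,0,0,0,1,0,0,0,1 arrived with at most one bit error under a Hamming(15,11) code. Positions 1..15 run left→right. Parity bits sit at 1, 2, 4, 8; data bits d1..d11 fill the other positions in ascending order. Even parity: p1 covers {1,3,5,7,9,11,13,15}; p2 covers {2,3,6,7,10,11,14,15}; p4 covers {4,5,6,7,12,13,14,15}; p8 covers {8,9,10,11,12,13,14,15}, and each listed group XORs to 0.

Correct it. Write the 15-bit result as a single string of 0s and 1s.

111100000010001

s1 (pos 1,3,5,7,9,11,13,15): 1⊕1⊕0⊕1⊕0⊕1⊕0⊕1 = 1
s2 (pos 2,3,6,7,10,11,14,15): 1⊕1⊕0⊕1⊕0⊕1⊕0⊕1 = 1
s4 (pos 4,5,6,7,12,13,14,15): 1⊕0⊕0⊕1⊕0⊕0⊕0⊕1 = 1
s8 (pos 8,9,10,11,12,13,14,15): 0⊕0⊕0⊕1⊕0⊕0⊕0⊕1 = 0
Syndrome s8…s1 = 0111 → error at position 7.
Flip position 7: 111100100010001 → 111100000010001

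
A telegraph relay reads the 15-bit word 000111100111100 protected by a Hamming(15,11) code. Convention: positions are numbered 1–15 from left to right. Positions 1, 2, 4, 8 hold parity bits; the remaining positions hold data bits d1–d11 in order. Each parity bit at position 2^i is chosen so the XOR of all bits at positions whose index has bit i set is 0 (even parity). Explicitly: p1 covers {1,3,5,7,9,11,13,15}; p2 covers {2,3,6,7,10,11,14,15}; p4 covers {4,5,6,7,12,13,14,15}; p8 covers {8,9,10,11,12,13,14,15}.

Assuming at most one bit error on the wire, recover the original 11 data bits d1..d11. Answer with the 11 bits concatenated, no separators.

01110111100

s1 (pos 1,3,5,7,9,11,13,15): 0⊕0⊕1⊕1⊕0⊕1⊕1⊕0 = 0
s2 (pos 2,3,6,7,10,11,14,15): 0⊕0⊕1⊕1⊕1⊕1⊕0⊕0 = 0
s4 (pos 4,5,6,7,12,13,14,15): 1⊕1⊕1⊕1⊕1⊕1⊕0⊕0 = 0
s8 (pos 8,9,10,11,12,13,14,15): 0⊕0⊕1⊕1⊕1⊕1⊕0⊕0 = 0
Syndrome s8…s1 = 0000 → no error.
Read data bits from positions 3,5,6,7,9,10,11,12,13,14,15: 01110111100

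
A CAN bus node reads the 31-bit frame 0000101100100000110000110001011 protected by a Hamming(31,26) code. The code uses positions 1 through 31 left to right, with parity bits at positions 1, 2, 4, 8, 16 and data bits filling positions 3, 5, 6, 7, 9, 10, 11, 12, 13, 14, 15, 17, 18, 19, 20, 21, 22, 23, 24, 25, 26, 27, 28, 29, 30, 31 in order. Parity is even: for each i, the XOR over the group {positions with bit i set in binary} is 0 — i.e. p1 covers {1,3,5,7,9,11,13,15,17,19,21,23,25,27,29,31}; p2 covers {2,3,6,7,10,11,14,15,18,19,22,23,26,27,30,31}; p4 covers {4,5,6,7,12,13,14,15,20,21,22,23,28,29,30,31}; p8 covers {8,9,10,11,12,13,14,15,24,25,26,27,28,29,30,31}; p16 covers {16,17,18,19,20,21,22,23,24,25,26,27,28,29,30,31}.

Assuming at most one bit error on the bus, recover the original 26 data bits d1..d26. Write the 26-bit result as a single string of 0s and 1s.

01010010000110000110001011

s1 (pos 1,3,5,7,9,11,13,15,17,19,21,23,25,27,29,31): 0⊕0⊕1⊕1⊕0⊕1⊕0⊕0⊕1⊕0⊕0⊕1⊕0⊕0⊕0⊕1 = 0
s2 (pos 2,3,6,7,10,11,14,15,18,19,22,23,26,27,30,31): 0⊕0⊕0⊕1⊕0⊕1⊕0⊕0⊕1⊕0⊕0⊕1⊕0⊕0⊕1⊕1 = 0
s4 (pos 4,5,6,7,12,13,14,15,20,21,22,23,28,29,30,31): 0⊕1⊕0⊕1⊕0⊕0⊕0⊕0⊕0⊕0⊕0⊕1⊕1⊕0⊕1⊕1 = 0
s8 (pos 8,9,10,11,12,13,14,15,24,25,26,27,28,29,30,31): 1⊕0⊕0⊕1⊕0⊕0⊕0⊕0⊕1⊕0⊕0⊕0⊕1⊕0⊕1⊕1 = 0
s16 (pos 16,17,18,19,20,21,22,23,24,25,26,27,28,29,30,31): 0⊕1⊕1⊕0⊕0⊕0⊕0⊕1⊕1⊕0⊕0⊕0⊕1⊕0⊕1⊕1 = 1
Syndrome s16…s1 = 10000 → error at position 16.
Flip position 16: 0000101100100000110000110001011 → 0000101100100001110000110001011
Read data bits from positions 3,5,6,7,9,10,11,12,13,14,15,17,18,19,20,21,22,23,24,25,26,27,28,29,30,31: 01010010000110000110001011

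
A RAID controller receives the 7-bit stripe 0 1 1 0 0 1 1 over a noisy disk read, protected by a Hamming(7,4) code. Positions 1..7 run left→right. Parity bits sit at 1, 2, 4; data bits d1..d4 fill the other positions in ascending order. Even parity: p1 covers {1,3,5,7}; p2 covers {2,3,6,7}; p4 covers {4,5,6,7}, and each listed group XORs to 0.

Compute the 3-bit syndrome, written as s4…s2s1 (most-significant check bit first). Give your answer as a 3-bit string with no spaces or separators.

s1 (pos 1,3,5,7): 0⊕1⊕0⊕1 = 0
s2 (pos 2,3,6,7): 1⊕1⊕1⊕1 = 0
s4 (pos 4,5,6,7): 0⊕0⊕1⊕1 = 0
Syndrome s4…s1 = 000 → no error.

000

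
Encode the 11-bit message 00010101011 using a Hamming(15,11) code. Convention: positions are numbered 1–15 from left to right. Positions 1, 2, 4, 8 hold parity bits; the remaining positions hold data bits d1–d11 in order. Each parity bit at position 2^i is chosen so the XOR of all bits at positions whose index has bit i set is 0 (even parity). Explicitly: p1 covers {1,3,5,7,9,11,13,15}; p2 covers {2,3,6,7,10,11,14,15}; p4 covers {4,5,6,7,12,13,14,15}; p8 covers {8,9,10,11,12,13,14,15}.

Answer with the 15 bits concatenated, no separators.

Place data at non-parity positions: p1 p2 0 p4 0 0 1 p8 0 1 0 1 0 1 1
p1 (pos 1,3,5,7,9,11,13,15): XOR of data positions = 0⊕0⊕1⊕0⊕0⊕0⊕1 = 0
p2 (pos 2,3,6,7,10,11,14,15): XOR of data positions = 0⊕0⊕1⊕1⊕0⊕1⊕1 = 0
p4 (pos 4,5,6,7,12,13,14,15): XOR of data positions = 0⊕0⊕1⊕1⊕0⊕1⊕1 = 0
p8 (pos 8,9,10,11,12,13,14,15): XOR of data positions = 0⊕1⊕0⊕1⊕0⊕1⊕1 = 0
Codeword: 000000100101011

000000100101011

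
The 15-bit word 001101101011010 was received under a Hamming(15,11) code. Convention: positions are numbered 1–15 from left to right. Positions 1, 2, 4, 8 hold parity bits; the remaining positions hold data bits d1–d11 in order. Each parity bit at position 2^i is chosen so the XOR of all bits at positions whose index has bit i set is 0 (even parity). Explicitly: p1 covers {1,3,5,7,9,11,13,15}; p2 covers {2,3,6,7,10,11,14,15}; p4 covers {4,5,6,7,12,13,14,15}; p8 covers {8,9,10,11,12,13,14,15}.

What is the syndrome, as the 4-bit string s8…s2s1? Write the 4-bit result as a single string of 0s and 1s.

0110

s1 (pos 1,3,5,7,9,11,13,15): 0⊕1⊕0⊕1⊕1⊕1⊕0⊕0 = 0
s2 (pos 2,3,6,7,10,11,14,15): 0⊕1⊕1⊕1⊕0⊕1⊕1⊕0 = 1
s4 (pos 4,5,6,7,12,13,14,15): 1⊕0⊕1⊕1⊕1⊕0⊕1⊕0 = 1
s8 (pos 8,9,10,11,12,13,14,15): 0⊕1⊕0⊕1⊕1⊕0⊕1⊕0 = 0
Syndrome s8…s1 = 0110 → error at position 6.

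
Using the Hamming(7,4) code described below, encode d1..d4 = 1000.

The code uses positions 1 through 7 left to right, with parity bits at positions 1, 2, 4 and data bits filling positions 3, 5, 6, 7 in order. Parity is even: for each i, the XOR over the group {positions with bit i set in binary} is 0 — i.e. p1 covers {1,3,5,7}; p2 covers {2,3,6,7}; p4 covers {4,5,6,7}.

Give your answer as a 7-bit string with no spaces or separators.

Place data at non-parity positions: p1 p2 1 p4 0 0 0
p1 (pos 1,3,5,7): XOR of data positions = 1⊕0⊕0 = 1
p2 (pos 2,3,6,7): XOR of data positions = 1⊕0⊕0 = 1
p4 (pos 4,5,6,7): XOR of data positions = 0⊕0⊕0 = 0
Codeword: 1110000

1110000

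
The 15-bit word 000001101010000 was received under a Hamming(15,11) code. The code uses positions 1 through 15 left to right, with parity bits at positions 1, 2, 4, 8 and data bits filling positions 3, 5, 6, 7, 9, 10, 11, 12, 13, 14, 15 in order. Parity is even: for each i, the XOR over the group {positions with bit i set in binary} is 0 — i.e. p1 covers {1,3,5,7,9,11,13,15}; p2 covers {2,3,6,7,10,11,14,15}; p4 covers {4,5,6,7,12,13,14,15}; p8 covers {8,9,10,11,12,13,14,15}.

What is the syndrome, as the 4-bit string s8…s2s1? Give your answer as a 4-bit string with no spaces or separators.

s1 (pos 1,3,5,7,9,11,13,15): 0⊕0⊕0⊕1⊕1⊕1⊕0⊕0 = 1
s2 (pos 2,3,6,7,10,11,14,15): 0⊕0⊕1⊕1⊕0⊕1⊕0⊕0 = 1
s4 (pos 4,5,6,7,12,13,14,15): 0⊕0⊕1⊕1⊕0⊕0⊕0⊕0 = 0
s8 (pos 8,9,10,11,12,13,14,15): 0⊕1⊕0⊕1⊕0⊕0⊕0⊕0 = 0
Syndrome s8…s1 = 0011 → error at position 3.

0011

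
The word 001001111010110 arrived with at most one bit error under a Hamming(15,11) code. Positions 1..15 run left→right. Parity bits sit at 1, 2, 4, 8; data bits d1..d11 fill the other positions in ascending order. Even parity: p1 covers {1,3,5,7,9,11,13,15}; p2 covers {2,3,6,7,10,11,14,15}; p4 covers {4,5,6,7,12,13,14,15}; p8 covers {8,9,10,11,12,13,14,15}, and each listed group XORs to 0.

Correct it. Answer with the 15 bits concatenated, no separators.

001001111000110

s1 (pos 1,3,5,7,9,11,13,15): 0⊕1⊕0⊕1⊕1⊕1⊕1⊕0 = 1
s2 (pos 2,3,6,7,10,11,14,15): 0⊕1⊕1⊕1⊕0⊕1⊕1⊕0 = 1
s4 (pos 4,5,6,7,12,13,14,15): 0⊕0⊕1⊕1⊕0⊕1⊕1⊕0 = 0
s8 (pos 8,9,10,11,12,13,14,15): 1⊕1⊕0⊕1⊕0⊕1⊕1⊕0 = 1
Syndrome s8…s1 = 1011 → error at position 11.
Flip position 11: 001001111010110 → 001001111000110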